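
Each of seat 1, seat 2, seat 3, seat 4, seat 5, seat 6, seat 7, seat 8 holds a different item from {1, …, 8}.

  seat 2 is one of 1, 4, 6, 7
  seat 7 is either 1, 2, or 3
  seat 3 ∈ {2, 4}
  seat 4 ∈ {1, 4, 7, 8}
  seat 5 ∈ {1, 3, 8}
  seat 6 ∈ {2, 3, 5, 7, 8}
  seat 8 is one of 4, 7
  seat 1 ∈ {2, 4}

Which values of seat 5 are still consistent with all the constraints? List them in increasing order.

Among the 8 variables, 5 fits only seat 6 (and all 8 values in {1, 2, 3, 4, 5, 6, 7, 8} must be used), so seat 6 = 5.
The 7 still-open variables draw from only 7 values {1, 2, 3, 4, 6, 7, 8}, so each is used; only seat 2 can be 6, hence seat 2 = 6.
seat 1 and seat 3 between them cover only {2, 4} — a naked pair. Remove those values from seat 4, seat 7, seat 8.
seat 8's domain is down to {7}, so seat 8 = 7. Strike 7 from seat 4.
No further eliminations apply; seat 5 can still be any of 1, 3, 8.

1, 3, 8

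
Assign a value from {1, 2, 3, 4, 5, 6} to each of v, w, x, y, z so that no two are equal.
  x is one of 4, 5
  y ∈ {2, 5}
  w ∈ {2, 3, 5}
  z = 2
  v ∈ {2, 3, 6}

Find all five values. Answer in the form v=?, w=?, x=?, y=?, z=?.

v=6, w=3, x=4, y=5, z=2

z's domain is down to {2}, so z = 2. Eliminate 2 elsewhere: v, w, y.
y has just one choice, so y = 5. Eliminate 5 elsewhere: w, x.
w has just one choice, so w = 3. Eliminate 3 elsewhere: v.
That leaves x = 4.
v must be 6 (only option left).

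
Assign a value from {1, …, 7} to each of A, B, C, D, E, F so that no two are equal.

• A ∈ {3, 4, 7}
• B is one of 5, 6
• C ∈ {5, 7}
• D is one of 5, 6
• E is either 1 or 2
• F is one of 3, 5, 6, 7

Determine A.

The 2 variables B and D are confined to {5, 6}, which locks those values in; drop them from C, F.
C must be 7 (only option left). Eliminate 7 elsewhere: A, F.
F's domain is down to {3}, so F = 3. Eliminate 3 elsewhere: A.
So A = 4.

4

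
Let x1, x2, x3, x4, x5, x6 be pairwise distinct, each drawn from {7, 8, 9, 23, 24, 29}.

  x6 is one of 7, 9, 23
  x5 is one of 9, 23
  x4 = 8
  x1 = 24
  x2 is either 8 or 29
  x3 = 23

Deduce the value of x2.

29

x1's domain is down to {24}, so x1 = 24.
x3 has just one choice, so x3 = 23. Remove 23 from x5, x6.
x4's domain is down to {8}, so x4 = 8. Remove 8 from x2.
So x2 = 29.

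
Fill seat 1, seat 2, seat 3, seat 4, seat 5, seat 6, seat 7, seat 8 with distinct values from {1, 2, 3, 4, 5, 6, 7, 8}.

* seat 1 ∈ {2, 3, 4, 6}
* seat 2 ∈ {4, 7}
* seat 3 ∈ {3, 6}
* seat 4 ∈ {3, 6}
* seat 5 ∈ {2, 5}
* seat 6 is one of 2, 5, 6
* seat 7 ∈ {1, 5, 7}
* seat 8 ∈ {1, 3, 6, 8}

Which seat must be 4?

seat 1

Among the 8 variables, 8 fits only seat 8 (and all 8 values in {1, 2, 3, 4, 5, 6, 7, 8} must be used), so seat 8 = 8.
The 7 still-open variables draw from only 7 values {1, 2, 3, 4, 5, 6, 7}, so each is used; only seat 7 can be 1, hence seat 7 = 1.
The 6 still-open variables draw from only 6 values {2, 3, 4, 5, 6, 7}, so each is used; only seat 2 can be 7, hence seat 2 = 7.
Among the 5 still-open variables, 4 fits only seat 1 (and all 5 values in {2, 3, 4, 5, 6} must be used), so seat 1 = 4.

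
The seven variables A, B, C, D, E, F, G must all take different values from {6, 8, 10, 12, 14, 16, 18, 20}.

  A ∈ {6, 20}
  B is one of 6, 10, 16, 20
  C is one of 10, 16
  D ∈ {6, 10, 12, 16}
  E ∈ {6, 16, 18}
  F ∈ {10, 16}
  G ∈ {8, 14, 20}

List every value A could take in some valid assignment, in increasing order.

C and F share exactly the 2 values {10, 16}; by pigeonhole those values go to them, so strike 10, 16 from B, D, E.
A and B between them cover only {6, 20} — a naked pair. Remove those values from D, E, G.
D has just one choice, so D = 12.
E must be 18 (only option left).
No further eliminations apply; A can still be any of 6, 20.

6, 20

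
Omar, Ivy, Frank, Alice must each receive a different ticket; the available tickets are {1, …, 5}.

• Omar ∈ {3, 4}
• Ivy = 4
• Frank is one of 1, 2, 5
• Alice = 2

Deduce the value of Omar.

Ivy has just one choice, so Ivy = 4. So Omar can't be 4.
So Omar = 3.

3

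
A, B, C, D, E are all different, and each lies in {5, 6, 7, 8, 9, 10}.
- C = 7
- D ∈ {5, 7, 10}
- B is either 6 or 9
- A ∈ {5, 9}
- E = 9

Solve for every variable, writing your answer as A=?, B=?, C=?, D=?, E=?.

A=5, B=6, C=7, D=10, E=9

C has just one choice, so C = 7. So D can't be 7.
E's domain is down to {9}, so E = 9. Strike 9 from A, B.
A must be 5 (only option left). Strike 5 from D.
B has just one choice, so B = 6.
D's domain is down to {10}, so D = 10.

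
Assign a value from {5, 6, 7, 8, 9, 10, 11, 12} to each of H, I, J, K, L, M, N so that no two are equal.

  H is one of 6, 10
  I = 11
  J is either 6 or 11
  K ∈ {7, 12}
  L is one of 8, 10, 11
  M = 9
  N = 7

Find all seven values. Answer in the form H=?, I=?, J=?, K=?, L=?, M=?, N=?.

H=10, I=11, J=6, K=12, L=8, M=9, N=7

I's domain is down to {11}, so I = 11. So J, L can't be 11.
J's domain is down to {6}, so J = 6. Remove 6 from H.
That leaves M = 9.
N has just one choice, so N = 7. Remove 7 from K.
H has just one choice, so H = 10. Remove 10 from L.
That leaves K = 12.
L has just one choice, so L = 8.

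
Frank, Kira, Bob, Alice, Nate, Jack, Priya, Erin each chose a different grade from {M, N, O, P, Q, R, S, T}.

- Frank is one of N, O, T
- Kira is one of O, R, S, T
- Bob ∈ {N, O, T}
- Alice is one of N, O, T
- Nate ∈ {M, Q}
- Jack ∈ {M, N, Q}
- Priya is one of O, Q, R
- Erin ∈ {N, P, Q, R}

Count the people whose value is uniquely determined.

Among the 8 variables, P fits only Erin (and all 8 values in {M, N, O, P, Q, R, S, T} must be used), so Erin = P.
The 7 still-open variables draw from only 7 values {M, N, O, Q, R, S, T}, so each is used; only Kira can be S, hence Kira = S.
Among the 6 still-open variables, R fits only Priya (and all 6 values in {M, N, O, Q, R, T} must be used), so Priya = R.
Frank, Bob, Alice between them cover only {N, O, T} — a naked triple. Remove those values from Jack.
Determined: Kira=S, Priya=R, Erin=P. The other people each still have more than one consistent value. That makes 3.

3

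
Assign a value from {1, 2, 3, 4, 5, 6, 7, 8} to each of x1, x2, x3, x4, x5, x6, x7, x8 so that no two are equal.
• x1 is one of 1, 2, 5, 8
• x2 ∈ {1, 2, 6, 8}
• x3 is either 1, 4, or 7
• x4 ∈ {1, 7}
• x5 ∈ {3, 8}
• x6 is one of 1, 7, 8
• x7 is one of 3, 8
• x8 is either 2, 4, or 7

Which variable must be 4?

x3

The 8 variables together cover exactly {1, 2, 3, 4, 5, 6, 7, 8} — 8 values for 8 variables — and 5 appears only in x1's list, so x1 = 5.
Among the 7 still-open variables, 6 fits only x2 (and all 7 values in {1, 2, 3, 4, 6, 7, 8} must be used), so x2 = 6.
The 6 still-open variables together cover exactly {1, 2, 3, 4, 7, 8} — 6 values for 6 variables — and 2 appears only in x8's list, so x8 = 2.
The 5 still-open variables draw from only 5 values {1, 3, 4, 7, 8}, so each is used; only x3 can be 4, hence x3 = 4.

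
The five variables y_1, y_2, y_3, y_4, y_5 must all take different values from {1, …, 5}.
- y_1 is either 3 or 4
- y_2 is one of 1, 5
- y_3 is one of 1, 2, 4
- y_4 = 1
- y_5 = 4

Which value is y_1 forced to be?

3

y_4's domain is down to {1}, so y_4 = 1. So y_2, y_3 can't be 1.
y_5 has just one choice, so y_5 = 4. So y_1, y_3 can't be 4.
So y_1 = 3.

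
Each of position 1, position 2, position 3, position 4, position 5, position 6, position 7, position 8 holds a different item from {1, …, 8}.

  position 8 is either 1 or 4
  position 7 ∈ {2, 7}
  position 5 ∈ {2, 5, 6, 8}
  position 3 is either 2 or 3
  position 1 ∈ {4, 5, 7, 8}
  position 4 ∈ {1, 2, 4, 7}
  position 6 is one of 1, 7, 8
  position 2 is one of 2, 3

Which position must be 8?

position 6

Among the 8 variables, 6 fits only position 5 (and all 8 values in {1, 2, 3, 4, 5, 6, 7, 8} must be used), so position 5 = 6.
The 7 still-open variables draw from only 7 values {1, 2, 3, 4, 5, 7, 8}, so each is used; only position 1 can be 5, hence position 1 = 5.
The 6 still-open variables draw from only 6 values {1, 2, 3, 4, 7, 8}, so each is used; only position 6 can be 8, hence position 6 = 8.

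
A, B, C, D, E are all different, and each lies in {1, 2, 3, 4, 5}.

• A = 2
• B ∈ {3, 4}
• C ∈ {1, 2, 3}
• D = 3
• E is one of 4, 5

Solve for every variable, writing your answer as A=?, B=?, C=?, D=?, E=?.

A must be 2 (only option left). Strike 2 from C.
D has just one choice, so D = 3. Eliminate 3 elsewhere: B, C.
B has just one choice, so B = 4. Strike 4 from E.
That leaves C = 1.
That leaves E = 5.

A=2, B=4, C=1, D=3, E=5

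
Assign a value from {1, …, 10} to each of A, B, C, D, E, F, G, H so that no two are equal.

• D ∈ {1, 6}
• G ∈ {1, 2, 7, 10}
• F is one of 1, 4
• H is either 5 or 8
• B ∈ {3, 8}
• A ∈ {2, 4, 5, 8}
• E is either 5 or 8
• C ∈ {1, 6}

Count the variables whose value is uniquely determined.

C and D between them cover only {1, 6} — a naked pair. Remove those values from F, G.
F's domain is down to {4}, so F = 4. So A can't be 4.
E and H share exactly the 2 values {5, 8}; by pigeonhole those values go to them, so strike 5, 8 from A, B.
A must be 2 (only option left). Strike 2 from G.
That leaves B = 3.
Determined: A=2, B=3, F=4. The other variables each still have more than one consistent value. That makes 3.

3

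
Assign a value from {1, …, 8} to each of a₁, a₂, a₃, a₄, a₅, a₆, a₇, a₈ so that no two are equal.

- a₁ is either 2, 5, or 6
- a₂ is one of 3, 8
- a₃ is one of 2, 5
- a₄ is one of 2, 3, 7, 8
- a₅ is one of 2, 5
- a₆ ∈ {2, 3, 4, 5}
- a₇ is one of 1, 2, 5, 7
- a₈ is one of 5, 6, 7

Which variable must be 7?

a₈

Among the 8 variables, 1 fits only a₇ (and all 8 values in {1, 2, 3, 4, 5, 6, 7, 8} must be used), so a₇ = 1.
The 7 still-open variables together cover exactly {2, 3, 4, 5, 6, 7, 8} — 7 values for 7 variables — and 4 appears only in a₆'s list, so a₆ = 4.
The 2 variables a₃ and a₅ are confined to {2, 5}, which locks those values in; drop them from a₁, a₄, a₈.
a₁ must be 6 (only option left). So a₈ can't be 6.
So 7 goes to a₈.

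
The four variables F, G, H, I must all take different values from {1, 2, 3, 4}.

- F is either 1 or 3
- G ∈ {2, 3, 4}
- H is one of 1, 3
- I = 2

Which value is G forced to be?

4

I's domain is down to {2}, so I = 2. Strike 2 from G.
Among the 3 still-open variables, 4 fits only G (and all 3 values in {1, 3, 4} must be used), so G = 4.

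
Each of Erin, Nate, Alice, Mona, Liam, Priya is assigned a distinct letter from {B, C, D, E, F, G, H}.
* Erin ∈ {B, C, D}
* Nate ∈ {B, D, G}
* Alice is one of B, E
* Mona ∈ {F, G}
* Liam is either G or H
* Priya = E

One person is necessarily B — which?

Alice

Priya's domain is down to {E}, so Priya = E. So Alice can't be E.
So B goes to Alice.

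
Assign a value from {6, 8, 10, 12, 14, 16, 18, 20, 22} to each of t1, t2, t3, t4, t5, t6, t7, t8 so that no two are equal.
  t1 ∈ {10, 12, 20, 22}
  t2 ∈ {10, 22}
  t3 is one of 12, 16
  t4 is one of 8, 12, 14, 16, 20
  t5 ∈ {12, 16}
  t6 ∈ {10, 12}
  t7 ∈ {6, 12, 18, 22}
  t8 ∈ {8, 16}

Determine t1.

t3 and t5 between them cover only {12, 16} — a naked pair. Remove those values from t1, t4, t6, t7, t8.
t6's domain is down to {10}, so t6 = 10. So t1, t2 can't be 10.
That leaves t8 = 8. Strike 8 from t4.
That leaves t2 = 22. Eliminate 22 elsewhere: t1, t7.
So t1 = 20.

20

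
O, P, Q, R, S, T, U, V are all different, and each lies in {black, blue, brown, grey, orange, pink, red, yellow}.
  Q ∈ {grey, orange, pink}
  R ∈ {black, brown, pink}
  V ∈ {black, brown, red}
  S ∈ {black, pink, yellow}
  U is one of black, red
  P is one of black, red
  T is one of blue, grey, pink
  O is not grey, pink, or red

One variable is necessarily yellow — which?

S

P and U share exactly the 2 values {black, red}; by pigeonhole those values go to them, so strike black, red from O, R, S, V.
V's domain is down to {brown}, so V = brown. Eliminate brown elsewhere: O, R.
R must be pink (only option left). Eliminate pink elsewhere: Q, S, T.
So yellow goes to S.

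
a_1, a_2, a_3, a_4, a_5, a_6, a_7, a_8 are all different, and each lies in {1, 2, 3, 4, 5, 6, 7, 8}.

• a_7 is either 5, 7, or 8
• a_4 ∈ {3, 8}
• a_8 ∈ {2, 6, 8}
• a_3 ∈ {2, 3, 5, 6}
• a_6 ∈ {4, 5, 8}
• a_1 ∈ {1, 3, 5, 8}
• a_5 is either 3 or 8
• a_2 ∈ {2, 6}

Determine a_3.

5

Among the 8 variables, 1 fits only a_1 (and all 8 values in {1, 2, 3, 4, 5, 6, 7, 8} must be used), so a_1 = 1.
Among the 7 still-open variables, 4 fits only a_6 (and all 7 values in {2, 3, 4, 5, 6, 7, 8} must be used), so a_6 = 4.
The 6 still-open variables together cover exactly {2, 3, 5, 6, 7, 8} — 6 values for 6 variables — and 7 appears only in a_7's list, so a_7 = 7.
The 5 still-open variables draw from only 5 values {2, 3, 5, 6, 8}, so each is used; only a_3 can be 5, hence a_3 = 5.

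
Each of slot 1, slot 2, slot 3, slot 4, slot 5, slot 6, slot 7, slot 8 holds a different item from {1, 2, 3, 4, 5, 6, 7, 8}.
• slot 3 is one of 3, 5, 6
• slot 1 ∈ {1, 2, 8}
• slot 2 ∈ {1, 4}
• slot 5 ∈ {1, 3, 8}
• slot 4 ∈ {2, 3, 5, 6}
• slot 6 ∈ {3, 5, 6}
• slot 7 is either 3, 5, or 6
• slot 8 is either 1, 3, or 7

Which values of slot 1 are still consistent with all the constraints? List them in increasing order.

The 8 variables draw from only 8 values {1, 2, 3, 4, 5, 6, 7, 8}, so each is used; only slot 2 can be 4, hence slot 2 = 4.
The 7 still-open variables together cover exactly {1, 2, 3, 5, 6, 7, 8} — 7 values for 7 variables — and 7 appears only in slot 8's list, so slot 8 = 7.
The 3 variables slot 3, slot 6, slot 7 are confined to {3, 5, 6}, which locks those values in; drop them from slot 4, slot 5.
That leaves slot 4 = 2. Eliminate 2 elsewhere: slot 1.
No further eliminations apply; slot 1 can still be any of 1, 8.

1, 8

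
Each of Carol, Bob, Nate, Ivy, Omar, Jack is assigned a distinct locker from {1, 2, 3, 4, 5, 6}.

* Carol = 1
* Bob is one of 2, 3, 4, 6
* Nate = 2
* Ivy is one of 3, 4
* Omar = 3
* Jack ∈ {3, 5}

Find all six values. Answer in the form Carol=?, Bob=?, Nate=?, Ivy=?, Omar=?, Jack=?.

Carol's domain is down to {1}, so Carol = 1.
Nate's domain is down to {2}, so Nate = 2. Strike 2 from Bob.
Omar's domain is down to {3}, so Omar = 3. Eliminate 3 elsewhere: Bob, Ivy, Jack.
Jack's domain is down to {5}, so Jack = 5.
That leaves Ivy = 4. Strike 4 from Bob.
Bob has just one choice, so Bob = 6.

Carol=1, Bob=6, Nate=2, Ivy=4, Omar=3, Jack=5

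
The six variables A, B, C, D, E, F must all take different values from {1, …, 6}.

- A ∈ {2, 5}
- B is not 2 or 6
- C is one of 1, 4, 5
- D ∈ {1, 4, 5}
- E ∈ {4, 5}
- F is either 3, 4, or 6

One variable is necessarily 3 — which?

B

The 6 variables draw from only 6 values {1, 2, 3, 4, 5, 6}, so each is used; only A can be 2, hence A = 2.
Among the 5 still-open variables, 6 fits only F (and all 5 values in {1, 3, 4, 5, 6} must be used), so F = 6.
The 4 still-open variables draw from only 4 values {1, 3, 4, 5}, so each is used; only B can be 3, hence B = 3.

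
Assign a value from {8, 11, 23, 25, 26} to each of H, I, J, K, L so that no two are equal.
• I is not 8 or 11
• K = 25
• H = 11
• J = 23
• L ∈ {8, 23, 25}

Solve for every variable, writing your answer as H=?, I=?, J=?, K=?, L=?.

H's domain is down to {11}, so H = 11.
J must be 23 (only option left). Eliminate 23 elsewhere: I, L.
That leaves K = 25. So I, L can't be 25.
L must be 8 (only option left).
I's domain is down to {26}, so I = 26.

H=11, I=26, J=23, K=25, L=8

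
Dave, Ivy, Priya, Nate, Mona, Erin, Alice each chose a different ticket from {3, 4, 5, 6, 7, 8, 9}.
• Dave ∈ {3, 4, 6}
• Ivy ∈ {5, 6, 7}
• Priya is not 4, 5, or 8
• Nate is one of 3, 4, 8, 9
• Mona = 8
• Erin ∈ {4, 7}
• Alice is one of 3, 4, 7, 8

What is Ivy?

Mona's domain is down to {8}, so Mona = 8. Remove 8 from Nate, Alice.
The 6 still-open variables draw from only 6 values {3, 4, 5, 6, 7, 9}, so each is used; only Ivy can be 5, hence Ivy = 5.

5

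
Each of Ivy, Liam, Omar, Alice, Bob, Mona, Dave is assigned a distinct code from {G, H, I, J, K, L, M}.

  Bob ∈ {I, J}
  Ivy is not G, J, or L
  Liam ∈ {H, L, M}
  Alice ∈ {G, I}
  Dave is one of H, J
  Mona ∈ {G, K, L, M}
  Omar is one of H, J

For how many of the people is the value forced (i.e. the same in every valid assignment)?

2

Omar and Dave share exactly the 2 values {H, J}; by pigeonhole those values go to them, so strike H, J from Ivy, Liam, Bob.
Bob must be I (only option left). So Ivy, Alice can't be I.
Alice's domain is down to {G}, so Alice = G. So Mona can't be G.
Determined: Alice=G, Bob=I. The other people each still have more than one consistent value. That makes 2.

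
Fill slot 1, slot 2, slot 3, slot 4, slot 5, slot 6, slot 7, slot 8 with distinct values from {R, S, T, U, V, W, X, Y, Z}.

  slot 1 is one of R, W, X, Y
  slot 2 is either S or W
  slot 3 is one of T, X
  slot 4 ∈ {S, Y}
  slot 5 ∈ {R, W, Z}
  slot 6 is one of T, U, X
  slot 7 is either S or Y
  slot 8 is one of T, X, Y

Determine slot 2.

W

The 8 variables together cover exactly {R, S, T, U, W, X, Y, Z} — 8 values for 8 variables — and U appears only in slot 6's list, so slot 6 = U.
The 7 still-open variables together cover exactly {R, S, T, W, X, Y, Z} — 7 values for 7 variables — and Z appears only in slot 5's list, so slot 5 = Z.
The 6 still-open variables together cover exactly {R, S, T, W, X, Y} — 6 values for 6 variables — and R appears only in slot 1's list, so slot 1 = R.
Among the 5 still-open variables, W fits only slot 2 (and all 5 values in {S, T, W, X, Y} must be used), so slot 2 = W.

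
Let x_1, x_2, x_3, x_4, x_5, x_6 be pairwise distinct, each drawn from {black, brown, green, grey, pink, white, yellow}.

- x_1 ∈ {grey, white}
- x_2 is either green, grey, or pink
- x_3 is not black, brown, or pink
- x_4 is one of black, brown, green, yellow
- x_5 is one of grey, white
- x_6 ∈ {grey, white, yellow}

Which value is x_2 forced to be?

x_1 and x_5 between them cover only {grey, white} — a naked pair. Remove those values from x_2, x_3, x_6.
x_6's domain is down to {yellow}, so x_6 = yellow. Remove yellow from x_3, x_4.
x_3 must be green (only option left). So x_2, x_4 can't be green.
So x_2 = pink.

pink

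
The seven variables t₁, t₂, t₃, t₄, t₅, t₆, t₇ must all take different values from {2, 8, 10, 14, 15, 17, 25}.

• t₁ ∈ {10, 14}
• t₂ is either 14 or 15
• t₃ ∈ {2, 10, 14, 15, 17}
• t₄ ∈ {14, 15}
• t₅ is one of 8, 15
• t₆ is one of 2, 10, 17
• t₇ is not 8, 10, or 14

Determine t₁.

10

Among the 7 variables, 8 fits only t₅ (and all 7 values in {2, 8, 10, 14, 15, 17, 25} must be used), so t₅ = 8.
The 6 still-open variables draw from only 6 values {2, 10, 14, 15, 17, 25}, so each is used; only t₇ can be 25, hence t₇ = 25.
The 2 variables t₂ and t₄ are confined to {14, 15}, which locks those values in; drop them from t₁, t₃.
So t₁ = 10.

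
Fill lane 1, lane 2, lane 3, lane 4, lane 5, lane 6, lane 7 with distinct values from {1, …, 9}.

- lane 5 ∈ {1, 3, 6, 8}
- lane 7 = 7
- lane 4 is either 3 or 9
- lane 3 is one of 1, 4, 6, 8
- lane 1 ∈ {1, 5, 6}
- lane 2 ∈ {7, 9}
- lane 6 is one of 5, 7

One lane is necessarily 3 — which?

lane 4

lane 7's domain is down to {7}, so lane 7 = 7. Strike 7 from lane 2, lane 6.
That leaves lane 2 = 9. Strike 9 from lane 4.
So 3 goes to lane 4.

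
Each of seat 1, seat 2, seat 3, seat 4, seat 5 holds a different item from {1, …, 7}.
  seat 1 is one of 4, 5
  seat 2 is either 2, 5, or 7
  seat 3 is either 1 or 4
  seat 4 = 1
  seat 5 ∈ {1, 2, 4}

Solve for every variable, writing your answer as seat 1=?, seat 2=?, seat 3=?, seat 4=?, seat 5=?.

seat 4 has just one choice, so seat 4 = 1. Eliminate 1 elsewhere: seat 3, seat 5.
seat 3 has just one choice, so seat 3 = 4. Remove 4 from seat 1, seat 5.
That leaves seat 5 = 2. Strike 2 from seat 2.
That leaves seat 1 = 5. Eliminate 5 elsewhere: seat 2.
seat 2 must be 7 (only option left).

seat 1=5, seat 2=7, seat 3=4, seat 4=1, seat 5=2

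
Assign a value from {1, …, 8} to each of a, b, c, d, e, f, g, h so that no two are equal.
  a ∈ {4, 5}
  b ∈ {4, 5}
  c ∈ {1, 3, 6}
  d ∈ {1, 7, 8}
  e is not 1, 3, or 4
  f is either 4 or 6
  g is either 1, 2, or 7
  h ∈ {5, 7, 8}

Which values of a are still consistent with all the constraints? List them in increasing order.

4, 5

The 8 variables together cover exactly {1, 2, 3, 4, 5, 6, 7, 8} — 8 values for 8 variables — and 3 appears only in c's list, so c = 3.
The 2 variables a and b are confined to {4, 5}, which locks those values in; drop them from e, f, h.
f must be 6 (only option left). So e can't be 6.
No further eliminations apply; a can still be any of 4, 5.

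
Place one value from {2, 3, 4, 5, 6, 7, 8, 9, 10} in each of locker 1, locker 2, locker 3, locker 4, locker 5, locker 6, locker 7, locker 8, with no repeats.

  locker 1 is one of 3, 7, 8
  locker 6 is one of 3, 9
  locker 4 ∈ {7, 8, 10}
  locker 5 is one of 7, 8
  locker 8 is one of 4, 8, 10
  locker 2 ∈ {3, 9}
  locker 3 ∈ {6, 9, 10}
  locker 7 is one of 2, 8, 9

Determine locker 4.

The 8 variables draw from only 8 values {2, 3, 4, 6, 7, 8, 9, 10}, so each is used; only locker 7 can be 2, hence locker 7 = 2.
The 7 still-open variables together cover exactly {3, 4, 6, 7, 8, 9, 10} — 7 values for 7 variables — and 4 appears only in locker 8's list, so locker 8 = 4.
Among the 6 still-open variables, 6 fits only locker 3 (and all 6 values in {3, 6, 7, 8, 9, 10} must be used), so locker 3 = 6.
The 5 still-open variables draw from only 5 values {3, 7, 8, 9, 10}, so each is used; only locker 4 can be 10, hence locker 4 = 10.

10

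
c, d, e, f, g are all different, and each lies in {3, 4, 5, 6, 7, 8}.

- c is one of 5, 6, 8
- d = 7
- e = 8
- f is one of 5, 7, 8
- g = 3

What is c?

6

d must be 7 (only option left). Strike 7 from f.
e's domain is down to {8}, so e = 8. Remove 8 from c, f.
f's domain is down to {5}, so f = 5. So c can't be 5.
So c = 6.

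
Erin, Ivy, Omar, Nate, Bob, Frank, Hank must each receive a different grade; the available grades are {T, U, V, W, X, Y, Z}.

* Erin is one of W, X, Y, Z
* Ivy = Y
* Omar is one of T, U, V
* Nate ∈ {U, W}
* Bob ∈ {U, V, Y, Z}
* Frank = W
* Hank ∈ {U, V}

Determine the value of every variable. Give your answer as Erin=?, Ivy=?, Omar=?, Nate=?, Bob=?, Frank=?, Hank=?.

Erin=X, Ivy=Y, Omar=T, Nate=U, Bob=Z, Frank=W, Hank=V

Ivy must be Y (only option left). Eliminate Y elsewhere: Erin, Bob.
Frank has just one choice, so Frank = W. Strike W from Erin, Nate.
Nate has just one choice, so Nate = U. Remove U from Omar, Bob, Hank.
Hank's domain is down to {V}, so Hank = V. So Omar, Bob can't be V.
Omar must be T (only option left).
Bob's domain is down to {Z}, so Bob = Z. Remove Z from Erin.
Erin's domain is down to {X}, so Erin = X.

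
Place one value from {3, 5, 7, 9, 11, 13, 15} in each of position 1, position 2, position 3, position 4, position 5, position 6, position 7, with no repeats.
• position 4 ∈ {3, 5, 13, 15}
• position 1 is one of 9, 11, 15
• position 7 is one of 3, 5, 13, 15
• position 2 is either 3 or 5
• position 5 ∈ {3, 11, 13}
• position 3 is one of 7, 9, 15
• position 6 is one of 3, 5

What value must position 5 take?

11

The 7 variables draw from only 7 values {3, 5, 7, 9, 11, 13, 15}, so each is used; only position 3 can be 7, hence position 3 = 7.
The 6 still-open variables draw from only 6 values {3, 5, 9, 11, 13, 15}, so each is used; only position 1 can be 9, hence position 1 = 9.
The 5 still-open variables together cover exactly {3, 5, 11, 13, 15} — 5 values for 5 variables — and 11 appears only in position 5's list, so position 5 = 11.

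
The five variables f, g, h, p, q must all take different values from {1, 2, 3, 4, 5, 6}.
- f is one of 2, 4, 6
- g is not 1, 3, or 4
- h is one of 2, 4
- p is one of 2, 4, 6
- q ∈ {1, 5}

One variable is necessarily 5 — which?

Among the 5 variables, 1 fits only q (and all 5 values in {1, 2, 4, 5, 6} must be used), so q = 1.
The 4 still-open variables draw from only 4 values {2, 4, 5, 6}, so each is used; only g can be 5, hence g = 5.

g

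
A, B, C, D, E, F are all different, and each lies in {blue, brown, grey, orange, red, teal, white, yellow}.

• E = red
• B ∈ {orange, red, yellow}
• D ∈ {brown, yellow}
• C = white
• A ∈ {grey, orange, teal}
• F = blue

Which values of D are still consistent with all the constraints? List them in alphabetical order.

C's domain is down to {white}, so C = white.
That leaves E = red. Remove red from B.
F's domain is down to {blue}, so F = blue.
No further eliminations apply; D can still be any of brown, yellow.

brown, yellow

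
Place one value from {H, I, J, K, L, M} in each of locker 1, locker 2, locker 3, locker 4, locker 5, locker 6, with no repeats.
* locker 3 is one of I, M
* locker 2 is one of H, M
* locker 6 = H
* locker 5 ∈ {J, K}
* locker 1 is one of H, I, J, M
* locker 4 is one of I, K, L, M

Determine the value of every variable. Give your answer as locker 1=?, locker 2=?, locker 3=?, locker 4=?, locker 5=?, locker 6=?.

locker 1=J, locker 2=M, locker 3=I, locker 4=L, locker 5=K, locker 6=H

locker 6 must be H (only option left). Eliminate H elsewhere: locker 1, locker 2.
locker 2 has just one choice, so locker 2 = M. Remove M from locker 1, locker 3, locker 4.
locker 3 must be I (only option left). Remove I from locker 1, locker 4.
locker 1's domain is down to {J}, so locker 1 = J. Eliminate J elsewhere: locker 5.
locker 5 must be K (only option left). So locker 4 can't be K.
That leaves locker 4 = L.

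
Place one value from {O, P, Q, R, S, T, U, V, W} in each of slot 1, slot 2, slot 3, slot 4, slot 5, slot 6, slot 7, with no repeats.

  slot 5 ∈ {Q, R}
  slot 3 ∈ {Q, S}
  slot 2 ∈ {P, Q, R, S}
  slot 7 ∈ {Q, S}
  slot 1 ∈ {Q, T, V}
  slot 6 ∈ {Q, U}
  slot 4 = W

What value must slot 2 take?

P

slot 4's domain is down to {W}, so slot 4 = W.
slot 3 and slot 7 between them cover only {Q, S} — a naked pair. Remove those values from slot 1, slot 2, slot 5, slot 6.
slot 5 has just one choice, so slot 5 = R. Remove R from slot 2.
So slot 2 = P.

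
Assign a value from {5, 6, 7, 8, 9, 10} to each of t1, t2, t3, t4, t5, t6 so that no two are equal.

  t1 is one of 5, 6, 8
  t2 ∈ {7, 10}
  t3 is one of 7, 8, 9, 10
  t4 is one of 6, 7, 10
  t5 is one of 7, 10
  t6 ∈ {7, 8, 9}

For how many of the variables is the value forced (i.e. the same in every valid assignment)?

2

The 6 variables together cover exactly {5, 6, 7, 8, 9, 10} — 6 values for 6 variables — and 5 appears only in t1's list, so t1 = 5.
Among the 5 still-open variables, 6 fits only t4 (and all 5 values in {6, 7, 8, 9, 10} must be used), so t4 = 6.
t2 and t5 between them cover only {7, 10} — a naked pair. Remove those values from t3, t6.
Determined: t1=5, t4=6. The other variables each still have more than one consistent value. That makes 2.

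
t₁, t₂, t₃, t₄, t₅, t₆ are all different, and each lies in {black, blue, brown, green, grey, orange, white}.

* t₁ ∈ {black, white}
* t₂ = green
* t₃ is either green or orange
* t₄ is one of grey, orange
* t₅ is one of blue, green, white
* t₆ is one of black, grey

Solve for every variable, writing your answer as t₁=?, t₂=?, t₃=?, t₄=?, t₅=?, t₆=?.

t₂ must be green (only option left). Eliminate green elsewhere: t₃, t₅.
t₃'s domain is down to {orange}, so t₃ = orange. So t₄ can't be orange.
t₄'s domain is down to {grey}, so t₄ = grey. Strike grey from t₆.
t₆'s domain is down to {black}, so t₆ = black. Strike black from t₁.
That leaves t₁ = white. So t₅ can't be white.
t₅'s domain is down to {blue}, so t₅ = blue.

t₁=white, t₂=green, t₃=orange, t₄=grey, t₅=blue, t₆=black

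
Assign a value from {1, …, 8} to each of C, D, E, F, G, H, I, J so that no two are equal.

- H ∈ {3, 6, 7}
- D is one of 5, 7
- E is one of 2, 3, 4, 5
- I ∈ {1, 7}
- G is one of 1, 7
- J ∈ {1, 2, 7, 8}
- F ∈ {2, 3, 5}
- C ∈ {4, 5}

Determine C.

Among the 8 variables, 6 fits only H (and all 8 values in {1, 2, 3, 4, 5, 6, 7, 8} must be used), so H = 6.
Among the 7 still-open variables, 8 fits only J (and all 7 values in {1, 2, 3, 4, 5, 7, 8} must be used), so J = 8.
G and I between them cover only {1, 7} — a naked pair. Remove those values from D.
D must be 5 (only option left). Eliminate 5 elsewhere: C, E, F.
So C = 4.

4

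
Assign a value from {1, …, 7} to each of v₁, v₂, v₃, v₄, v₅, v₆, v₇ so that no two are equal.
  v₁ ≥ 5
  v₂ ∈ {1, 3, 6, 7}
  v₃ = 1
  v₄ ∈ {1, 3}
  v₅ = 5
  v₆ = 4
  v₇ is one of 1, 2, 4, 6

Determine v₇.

v₃ must be 1 (only option left). Strike 1 from v₂, v₄, v₇.
v₄'s domain is down to {3}, so v₄ = 3. So v₂ can't be 3.
v₅ must be 5 (only option left). Remove 5 from v₁.
v₆ has just one choice, so v₆ = 4. So v₇ can't be 4.
The 3 still-open variables draw from only 3 values {2, 6, 7}, so each is used; only v₇ can be 2, hence v₇ = 2.

2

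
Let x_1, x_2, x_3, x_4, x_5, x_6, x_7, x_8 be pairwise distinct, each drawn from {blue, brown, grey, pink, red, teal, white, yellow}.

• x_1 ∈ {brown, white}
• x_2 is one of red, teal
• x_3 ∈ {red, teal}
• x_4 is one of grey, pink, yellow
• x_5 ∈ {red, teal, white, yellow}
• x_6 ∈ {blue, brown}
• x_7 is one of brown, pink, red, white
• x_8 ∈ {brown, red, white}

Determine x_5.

yellow

Among the 8 variables, blue fits only x_6 (and all 8 values in {blue, brown, grey, pink, red, teal, white, yellow} must be used), so x_6 = blue.
The 7 still-open variables together cover exactly {brown, grey, pink, red, teal, white, yellow} — 7 values for 7 variables — and grey appears only in x_4's list, so x_4 = grey.
The 6 still-open variables together cover exactly {brown, pink, red, teal, white, yellow} — 6 values for 6 variables — and pink appears only in x_7's list, so x_7 = pink.
The 5 still-open variables together cover exactly {brown, red, teal, white, yellow} — 5 values for 5 variables — and yellow appears only in x_5's list, so x_5 = yellow.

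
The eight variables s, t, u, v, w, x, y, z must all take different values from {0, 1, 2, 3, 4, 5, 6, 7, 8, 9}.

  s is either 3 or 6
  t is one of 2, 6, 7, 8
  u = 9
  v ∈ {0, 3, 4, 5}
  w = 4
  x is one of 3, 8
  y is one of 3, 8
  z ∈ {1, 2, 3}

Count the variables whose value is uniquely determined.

u must be 9 (only option left).
w has just one choice, so w = 4. So v can't be 4.
x and y share exactly the 2 values {3, 8}; by pigeonhole those values go to them, so strike 3, 8 from s, t, v, z.
That leaves s = 6. Eliminate 6 elsewhere: t.
Determined: s=6, u=9, w=4. The other variables each still have more than one consistent value. That makes 3.

3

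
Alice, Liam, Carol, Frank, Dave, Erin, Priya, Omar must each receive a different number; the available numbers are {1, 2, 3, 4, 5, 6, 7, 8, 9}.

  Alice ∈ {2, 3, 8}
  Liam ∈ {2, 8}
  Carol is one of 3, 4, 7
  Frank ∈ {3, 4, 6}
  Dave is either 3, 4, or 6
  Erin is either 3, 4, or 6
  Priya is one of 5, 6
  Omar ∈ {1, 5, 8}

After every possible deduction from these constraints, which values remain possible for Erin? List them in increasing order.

The 8 variables draw from only 8 values {1, 2, 3, 4, 5, 6, 7, 8}, so each is used; only Omar can be 1, hence Omar = 1.
Among the 7 still-open variables, 5 fits only Priya (and all 7 values in {2, 3, 4, 5, 6, 7, 8} must be used), so Priya = 5.
The 6 still-open variables draw from only 6 values {2, 3, 4, 6, 7, 8}, so each is used; only Carol can be 7, hence Carol = 7.
The 3 variables Frank, Dave, Erin are confined to {3, 4, 6}, which locks those values in; drop them from Alice.
No further eliminations apply; Erin can still be any of 3, 4, 6.

3, 4, 6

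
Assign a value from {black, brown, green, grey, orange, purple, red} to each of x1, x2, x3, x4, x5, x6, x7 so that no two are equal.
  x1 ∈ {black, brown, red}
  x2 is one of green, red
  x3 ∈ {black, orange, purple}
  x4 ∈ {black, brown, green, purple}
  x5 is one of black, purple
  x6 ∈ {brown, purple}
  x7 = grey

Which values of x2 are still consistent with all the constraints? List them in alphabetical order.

green, red

x7 must be grey (only option left).
Among the 6 still-open variables, orange fits only x3 (and all 6 values in {black, brown, green, orange, purple, red} must be used), so x3 = orange.
No further eliminations apply; x2 can still be any of green, red.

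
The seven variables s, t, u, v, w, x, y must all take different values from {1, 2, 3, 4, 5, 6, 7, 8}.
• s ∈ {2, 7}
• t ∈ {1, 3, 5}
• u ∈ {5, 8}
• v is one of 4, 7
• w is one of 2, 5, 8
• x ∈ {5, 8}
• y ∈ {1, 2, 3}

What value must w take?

2

The 7 variables draw from only 7 values {1, 2, 3, 4, 5, 7, 8}, so each is used; only v can be 4, hence v = 4.
The 6 still-open variables draw from only 6 values {1, 2, 3, 5, 7, 8}, so each is used; only s can be 7, hence s = 7.
u and x share exactly the 2 values {5, 8}; by pigeonhole those values go to them, so strike 5, 8 from t, w.
So w = 2.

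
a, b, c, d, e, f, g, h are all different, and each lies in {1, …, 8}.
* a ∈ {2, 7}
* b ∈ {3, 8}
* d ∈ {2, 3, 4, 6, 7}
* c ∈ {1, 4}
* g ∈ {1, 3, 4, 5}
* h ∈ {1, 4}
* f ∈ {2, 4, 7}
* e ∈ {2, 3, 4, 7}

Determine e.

The 8 variables together cover exactly {1, 2, 3, 4, 5, 6, 7, 8} — 8 values for 8 variables — and 5 appears only in g's list, so g = 5.
The 7 still-open variables draw from only 7 values {1, 2, 3, 4, 6, 7, 8}, so each is used; only d can be 6, hence d = 6.
Among the 6 still-open variables, 8 fits only b (and all 6 values in {1, 2, 3, 4, 7, 8} must be used), so b = 8.
The 5 still-open variables draw from only 5 values {1, 2, 3, 4, 7}, so each is used; only e can be 3, hence e = 3.

3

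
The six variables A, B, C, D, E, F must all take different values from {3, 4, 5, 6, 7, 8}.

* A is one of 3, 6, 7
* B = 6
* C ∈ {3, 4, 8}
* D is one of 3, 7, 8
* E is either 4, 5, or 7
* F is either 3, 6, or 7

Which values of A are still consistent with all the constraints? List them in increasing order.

B must be 6 (only option left). Eliminate 6 elsewhere: A, F.
The 5 still-open variables together cover exactly {3, 4, 5, 7, 8} — 5 values for 5 variables — and 5 appears only in E's list, so E = 5.
Among the 4 still-open variables, 4 fits only C (and all 4 values in {3, 4, 7, 8} must be used), so C = 4.
The 3 still-open variables draw from only 3 values {3, 7, 8}, so each is used; only D can be 8, hence D = 8.
No further eliminations apply; A can still be any of 3, 7.

3, 7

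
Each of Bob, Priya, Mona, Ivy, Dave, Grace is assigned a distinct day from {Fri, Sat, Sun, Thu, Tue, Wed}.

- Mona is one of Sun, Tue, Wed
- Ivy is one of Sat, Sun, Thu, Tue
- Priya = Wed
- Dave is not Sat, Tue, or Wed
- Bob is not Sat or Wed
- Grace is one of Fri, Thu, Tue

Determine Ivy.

Priya has just one choice, so Priya = Wed. Strike Wed from Mona.
The 5 still-open variables together cover exactly {Fri, Sat, Sun, Thu, Tue} — 5 values for 5 variables — and Sat appears only in Ivy's list, so Ivy = Sat.

Sat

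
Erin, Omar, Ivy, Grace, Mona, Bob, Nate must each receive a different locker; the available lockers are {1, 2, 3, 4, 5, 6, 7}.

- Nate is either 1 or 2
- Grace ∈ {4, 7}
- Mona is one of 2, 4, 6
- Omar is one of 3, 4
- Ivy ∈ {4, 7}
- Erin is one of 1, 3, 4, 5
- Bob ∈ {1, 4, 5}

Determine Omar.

3

The 7 variables together cover exactly {1, 2, 3, 4, 5, 6, 7} — 7 values for 7 variables — and 6 appears only in Mona's list, so Mona = 6.
The 6 still-open variables draw from only 6 values {1, 2, 3, 4, 5, 7}, so each is used; only Nate can be 2, hence Nate = 2.
Ivy and Grace share exactly the 2 values {4, 7}; by pigeonhole those values go to them, so strike 4, 7 from Erin, Omar, Bob.
So Omar = 3.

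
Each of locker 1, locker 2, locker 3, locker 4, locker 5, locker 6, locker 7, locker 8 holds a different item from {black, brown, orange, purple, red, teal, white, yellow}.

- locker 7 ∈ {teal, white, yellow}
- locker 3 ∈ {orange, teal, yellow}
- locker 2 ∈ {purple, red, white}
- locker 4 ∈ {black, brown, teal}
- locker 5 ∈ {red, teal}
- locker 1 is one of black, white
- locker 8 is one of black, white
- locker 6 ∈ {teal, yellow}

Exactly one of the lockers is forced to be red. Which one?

locker 5

The 8 variables draw from only 8 values {black, brown, orange, purple, red, teal, white, yellow}, so each is used; only locker 4 can be brown, hence locker 4 = brown.
The 7 still-open variables draw from only 7 values {black, orange, purple, red, teal, white, yellow}, so each is used; only locker 3 can be orange, hence locker 3 = orange.
The 6 still-open variables together cover exactly {black, purple, red, teal, white, yellow} — 6 values for 6 variables — and purple appears only in locker 2's list, so locker 2 = purple.
The 5 still-open variables together cover exactly {black, red, teal, white, yellow} — 5 values for 5 variables — and red appears only in locker 5's list, so locker 5 = red.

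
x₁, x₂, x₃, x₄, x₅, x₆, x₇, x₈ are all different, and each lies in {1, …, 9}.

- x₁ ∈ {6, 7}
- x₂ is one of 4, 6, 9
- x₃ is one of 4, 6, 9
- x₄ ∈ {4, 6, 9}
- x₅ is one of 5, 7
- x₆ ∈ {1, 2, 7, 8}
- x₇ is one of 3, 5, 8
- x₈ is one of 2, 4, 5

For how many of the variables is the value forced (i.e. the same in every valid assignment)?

The 3 variables x₂, x₃, x₄ are confined to {4, 6, 9}, which locks those values in; drop them from x₁, x₈.
x₁ must be 7 (only option left). Eliminate 7 elsewhere: x₅, x₆.
x₅'s domain is down to {5}, so x₅ = 5. Strike 5 from x₇, x₈.
That leaves x₈ = 2. Eliminate 2 elsewhere: x₆.
Determined: x₁=7, x₅=5, x₈=2. The other variables each still have more than one consistent value. That makes 3.

3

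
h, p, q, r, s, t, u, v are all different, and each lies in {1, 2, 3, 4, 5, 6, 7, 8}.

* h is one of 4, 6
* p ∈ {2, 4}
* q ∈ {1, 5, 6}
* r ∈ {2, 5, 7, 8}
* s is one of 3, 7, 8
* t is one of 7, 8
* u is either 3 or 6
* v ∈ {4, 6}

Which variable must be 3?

The 8 variables together cover exactly {1, 2, 3, 4, 5, 6, 7, 8} — 8 values for 8 variables — and 1 appears only in q's list, so q = 1.
The 7 still-open variables together cover exactly {2, 3, 4, 5, 6, 7, 8} — 7 values for 7 variables — and 5 appears only in r's list, so r = 5.
Among the 6 still-open variables, 2 fits only p (and all 6 values in {2, 3, 4, 6, 7, 8} must be used), so p = 2.
h and v share exactly the 2 values {4, 6}; by pigeonhole those values go to them, so strike 4, 6 from u.
So 3 goes to u.

u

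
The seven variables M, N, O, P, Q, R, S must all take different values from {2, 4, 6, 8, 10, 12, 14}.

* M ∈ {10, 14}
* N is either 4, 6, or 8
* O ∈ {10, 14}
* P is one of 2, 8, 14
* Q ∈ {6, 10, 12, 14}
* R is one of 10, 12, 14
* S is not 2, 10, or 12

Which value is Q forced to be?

The 7 variables together cover exactly {2, 4, 6, 8, 10, 12, 14} — 7 values for 7 variables — and 2 appears only in P's list, so P = 2.
M and O between them cover only {10, 14} — a naked pair. Remove those values from Q, R, S.
R has just one choice, so R = 12. Remove 12 from Q.
So Q = 6.

6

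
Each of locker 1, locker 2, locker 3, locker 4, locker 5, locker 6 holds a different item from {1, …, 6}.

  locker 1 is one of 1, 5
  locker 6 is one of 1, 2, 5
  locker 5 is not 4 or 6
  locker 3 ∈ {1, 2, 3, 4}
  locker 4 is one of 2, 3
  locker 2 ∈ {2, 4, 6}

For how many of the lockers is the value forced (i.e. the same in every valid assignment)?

Among the 6 variables, 6 fits only locker 2 (and all 6 values in {1, 2, 3, 4, 5, 6} must be used), so locker 2 = 6.
Among the 5 still-open variables, 4 fits only locker 3 (and all 5 values in {1, 2, 3, 4, 5} must be used), so locker 3 = 4.
Determined: locker 2=6, locker 3=4. The other lockers each still have more than one consistent value. That makes 2.

2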